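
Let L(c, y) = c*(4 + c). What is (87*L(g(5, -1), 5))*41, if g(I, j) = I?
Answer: 160515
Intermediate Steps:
(87*L(g(5, -1), 5))*41 = (87*(5*(4 + 5)))*41 = (87*(5*9))*41 = (87*45)*41 = 3915*41 = 160515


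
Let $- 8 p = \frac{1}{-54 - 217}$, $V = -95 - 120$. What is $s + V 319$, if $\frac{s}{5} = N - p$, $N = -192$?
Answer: $- \frac{150773565}{2168} \approx -69545.0$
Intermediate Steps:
$V = -215$ ($V = -95 - 120 = -215$)
$p = \frac{1}{2168}$ ($p = - \frac{1}{8 \left(-54 - 217\right)} = - \frac{1}{8 \left(-271\right)} = \left(- \frac{1}{8}\right) \left(- \frac{1}{271}\right) = \frac{1}{2168} \approx 0.00046125$)
$s = - \frac{2081285}{2168}$ ($s = 5 \left(-192 - \frac{1}{2168}\right) = 5 \left(- \frac{416257}{2168}\right) = - \frac{2081285}{2168} \approx -960.0$)
$s + V 319 = - \frac{2081285}{2168} - 68585 = - \frac{150773565}{2168}$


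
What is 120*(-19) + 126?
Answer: -2154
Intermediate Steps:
120*(-19) + 126 = -2280 + 126 = -2154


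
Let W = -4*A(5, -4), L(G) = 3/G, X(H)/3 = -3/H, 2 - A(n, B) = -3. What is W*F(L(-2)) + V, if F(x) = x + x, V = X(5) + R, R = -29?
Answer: 146/5 ≈ 29.200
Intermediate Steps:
A(n, B) = 5 (A(n, B) = 2 - 1*(-3) = 2 + 3 = 5)
X(H) = -9/H (X(H) = 3*(-3/H) = -9/H)
V = -154/5 (V = -9/5 - 29 = -154/5 ≈ -30.800)
F(x) = 2*x
W = -20 (W = -4*5 = -20)
W*F(L(-2)) + V = -40*3/(-2) - 154/5 = -40*3*(-½) - 154/5 = -40*(-3)/2 - 154/5 = -20*(-3) - 154/5 = 60 - 154/5 = 146/5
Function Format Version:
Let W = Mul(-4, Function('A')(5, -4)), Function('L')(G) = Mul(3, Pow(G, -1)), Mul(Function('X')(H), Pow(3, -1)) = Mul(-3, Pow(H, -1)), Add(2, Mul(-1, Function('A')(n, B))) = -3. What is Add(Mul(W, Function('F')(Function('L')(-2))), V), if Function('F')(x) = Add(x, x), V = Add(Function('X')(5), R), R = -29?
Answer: Rational(146, 5) ≈ 29.200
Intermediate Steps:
Function('A')(n, B) = 5 (Function('A')(n, B) = Add(2, Mul(-1, -3)) = Add(2, 3) = 5)
Function('X')(H) = Mul(-9, Pow(H, -1)) (Function('X')(H) = Mul(3, Mul(-3, Pow(H, -1))) = Mul(-9, Pow(H, -1)))
V = Rational(-154, 5) (V = Add(Mul(-9, Pow(5, -1)), -29) = Add(Mul(-9, Rational(1, 5)), -29) = Add(Rational(-9, 5), -29) = Rational(-154, 5) ≈ -30.800)
Function('F')(x) = Mul(2, x)
W = -20 (W = Mul(-4, 5) = -20)
Add(Mul(W, Function('F')(Function('L')(-2))), V) = Add(Mul(-20, Mul(2, Mul(3, Pow(-2, -1)))), Rational(-154, 5)) = Add(Mul(-20, Mul(2, Mul(3, Rational(-1, 2)))), Rational(-154, 5)) = Add(Mul(-20, Mul(2, Rational(-3, 2))), Rational(-154, 5)) = Add(Mul(-20, -3), Rational(-154, 5)) = Add(60, Rational(-154, 5)) = Rational(146, 5)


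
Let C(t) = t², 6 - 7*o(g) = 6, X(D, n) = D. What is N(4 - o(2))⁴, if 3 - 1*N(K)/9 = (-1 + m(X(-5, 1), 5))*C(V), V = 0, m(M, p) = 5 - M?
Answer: 531441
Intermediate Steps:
o(g) = 0 (o(g) = 6/7 - ⅐*6 = 6/7 - 6/7 = 0)
N(K) = 27 (N(K) = 27 - 9*(-1 + (5 - 1*(-5)))*0² = 27 - 9*(-1 + (5 + 5))*0 = 27 - 9*(-1 + 10)*0 = 27 - 81*0 = 27 - 9*0 = 27 + 0 = 27)
N(4 - o(2))⁴ = 27⁴ = 531441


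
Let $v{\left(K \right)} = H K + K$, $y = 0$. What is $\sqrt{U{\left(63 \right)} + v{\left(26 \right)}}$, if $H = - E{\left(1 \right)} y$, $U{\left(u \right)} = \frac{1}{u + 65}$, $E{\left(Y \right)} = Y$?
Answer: $\frac{\sqrt{6658}}{16} \approx 5.0998$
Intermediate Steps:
$U{\left(u \right)} = \frac{1}{65 + u}$
$H = 0$ ($H = \left(-1\right) 1 \cdot 0 = \left(-1\right) 0 = 0$)
$v{\left(K \right)} = K$ ($v{\left(K \right)} = 0 K + K = 0 + K = K$)
$\sqrt{U{\left(63 \right)} + v{\left(26 \right)}} = \sqrt{\frac{1}{65 + 63} + 26} = \sqrt{\frac{1}{128} + 26} = \sqrt{\frac{3329}{128}} = \frac{\sqrt{6658}}{16}$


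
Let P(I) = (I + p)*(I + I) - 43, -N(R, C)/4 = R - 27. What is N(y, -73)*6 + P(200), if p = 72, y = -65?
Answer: 110965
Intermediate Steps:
N(R, C) = 108 - 4*R (N(R, C) = -4*(R - 27) = -4*(-27 + R) = 108 - 4*R)
P(I) = -43 + 2*I*(72 + I) (P(I) = (I + 72)*(I + I) - 43 = (72 + I)*(2*I) - 43 = 2*I*(72 + I) - 43 = -43 + 2*I*(72 + I))
N(y, -73)*6 + P(200) = (108 - 4*(-65))*6 + (-43 + 2*200² + 144*200) = (108 + 260)*6 + (-43 + 2*40000 + 28800) = 368*6 + (-43 + 80000 + 28800) = 2208 + 108757 = 110965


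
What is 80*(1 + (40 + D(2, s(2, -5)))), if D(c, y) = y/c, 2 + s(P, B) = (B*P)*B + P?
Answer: 5280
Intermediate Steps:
s(P, B) = -2 + P + P*B² (s(P, B) = -2 + ((B*P)*B + P) = -2 + (P*B² + P) = -2 + (P + P*B²) = -2 + P + P*B²)
80*(1 + (40 + D(2, s(2, -5)))) = 80*(1 + (40 + (-2 + 2 + 2*(-5)²)/2)) = 80*(1 + (40 + (-2 + 2 + 2*25)*(½))) = 80*(1 + (40 + (-2 + 2 + 50)*(½))) = 80*(1 + (40 + 50*(½))) = 80*(1 + (40 + 25)) = 80*(1 + 65) = 80*66 = 5280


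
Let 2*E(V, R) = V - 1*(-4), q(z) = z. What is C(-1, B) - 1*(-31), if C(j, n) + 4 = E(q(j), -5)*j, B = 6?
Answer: 51/2 ≈ 25.500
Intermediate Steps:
E(V, R) = 2 + V/2 (E(V, R) = (V - 1*(-4))/2 = (V + 4)/2 = (4 + V)/2 = 2 + V/2)
C(j, n) = -4 + j*(2 + j/2) (C(j, n) = -4 + (2 + j/2)*j = -4 + j*(2 + j/2))
C(-1, B) - 1*(-31) = (-4 + (½)*(-1)*(4 - 1)) - 1*(-31) = (-4 + (½)*(-1)*3) + 31 = (-4 - 3/2) + 31 = -11/2 + 31 = 51/2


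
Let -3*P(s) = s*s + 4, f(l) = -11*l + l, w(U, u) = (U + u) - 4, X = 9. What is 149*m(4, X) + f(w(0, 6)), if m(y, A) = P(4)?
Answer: -3040/3 ≈ -1013.3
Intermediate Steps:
w(U, u) = -4 + U + u
f(l) = -10*l
P(s) = -4/3 - s²/3 (P(s) = -(s*s + 4)/3 = -(s² + 4)/3 = -(4 + s²)/3 = -4/3 - s²/3)
m(y, A) = -20/3 (m(y, A) = -4/3 - ⅓*4² = -4/3 - ⅓*16 = -4/3 - 16/3 = -20/3)
149*m(4, X) + f(w(0, 6)) = 149*(-20/3) - 10*(-4 + 0 + 6) = -2980/3 - 10*2 = -2980/3 - 20 = -3040/3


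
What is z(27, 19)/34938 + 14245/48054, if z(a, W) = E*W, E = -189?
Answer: 3010462/15545469 ≈ 0.19366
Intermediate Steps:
z(a, W) = -189*W
z(27, 19)/34938 + 14245/48054 = -189*19/34938 + 14245/48054 = -3591*1/34938 + 14245*(1/48054) = -133/1294 + 14245/48054 = 3010462/15545469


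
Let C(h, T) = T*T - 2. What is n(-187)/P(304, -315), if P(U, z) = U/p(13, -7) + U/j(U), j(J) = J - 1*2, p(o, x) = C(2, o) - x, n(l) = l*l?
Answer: 27022809/2128 ≈ 12699.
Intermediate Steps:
C(h, T) = -2 + T**2 (C(h, T) = T**2 - 2 = -2 + T**2)
n(l) = l**2
p(o, x) = -2 + o**2 - x (p(o, x) = (-2 + o**2) - x = -2 + o**2 - x)
j(J) = -2 + J (j(J) = J - 2 = -2 + J)
P(U, z) = U/174 + U/(-2 + U) (P(U, z) = U/(-2 + 13**2 - 1*(-7)) + U/(-2 + U) = U/(-2 + 169 + 7) + U/(-2 + U) = U/174 + U/(-2 + U))
n(-187)/P(304, -315) = (-187)**2/(((1/174)*304*(172 + 304)/(-2 + 304))) = 34969/(((1/174)*304*476/302)) = 34969/(((1/174)*304*(1/302)*476)) = 34969/(36176/13137) = 34969*(13137/36176) = 27022809/2128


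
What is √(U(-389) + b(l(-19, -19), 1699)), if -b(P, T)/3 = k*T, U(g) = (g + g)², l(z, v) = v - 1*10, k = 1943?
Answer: I*√9298187 ≈ 3049.3*I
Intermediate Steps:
l(z, v) = -10 + v (l(z, v) = v - 10 = -10 + v)
U(g) = 4*g² (U(g) = (2*g)² = 4*g²)
b(P, T) = -5829*T
√(U(-389) + b(l(-19, -19), 1699)) = √(4*(-389)² - 5829*1699) = √(4*151321 - 9903471) = √(605284 - 9903471) = √(-9298187) = I*√9298187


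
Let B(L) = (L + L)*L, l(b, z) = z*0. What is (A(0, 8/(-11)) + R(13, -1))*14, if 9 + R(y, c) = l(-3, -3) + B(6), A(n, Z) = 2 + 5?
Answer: 980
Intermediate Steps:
l(b, z) = 0
B(L) = 2*L² (B(L) = (2*L)*L = 2*L²)
A(n, Z) = 7
R(y, c) = 63 (R(y, c) = -9 + (0 + 2*6²) = -9 + (0 + 2*36) = -9 + (0 + 72) = -9 + 72 = 63)
(A(0, 8/(-11)) + R(13, -1))*14 = (7 + 63)*14 = 70*14 = 980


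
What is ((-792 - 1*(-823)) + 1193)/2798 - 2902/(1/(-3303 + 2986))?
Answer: 1286988278/1399 ≈ 9.1993e+5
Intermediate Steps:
((-792 - 1*(-823)) + 1193)/2798 - 2902/(1/(-3303 + 2986)) = ((-792 + 823) + 1193)*(1/2798) - 2902/(1/(-317)) = (31 + 1193)*(1/2798) - 2902/(-1/317) = 1224*(1/2798) - 2902*(-317) = 612/1399 + 919934 = 1286988278/1399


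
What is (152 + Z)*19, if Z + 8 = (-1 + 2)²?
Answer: 2755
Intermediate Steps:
Z = -7 (Z = -8 + (-1 + 2)² = -8 + 1² = -8 + 1 = -7)
(152 + Z)*19 = (152 - 7)*19 = 145*19 = 2755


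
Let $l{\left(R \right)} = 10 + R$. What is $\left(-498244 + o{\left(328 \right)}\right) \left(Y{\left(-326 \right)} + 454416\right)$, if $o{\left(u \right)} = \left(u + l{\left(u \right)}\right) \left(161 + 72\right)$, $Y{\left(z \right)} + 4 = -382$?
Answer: $-155762255980$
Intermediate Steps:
$Y{\left(z \right)} = -386$ ($Y{\left(z \right)} = -4 - 382 = -386$)
$o{\left(u \right)} = 2330 + 466 u$ ($o{\left(u \right)} = \left(u + \left(10 + u\right)\right) \left(161 + 72\right) = \left(10 + 2 u\right) 233 = 2330 + 466 u$)
$\left(-498244 + o{\left(328 \right)}\right) \left(Y{\left(-326 \right)} + 454416\right) = \left(-498244 + \left(2330 + 466 \cdot 328\right)\right) \left(-386 + 454416\right) = \left(-498244 + \left(2330 + 152848\right)\right) 454030 = \left(-498244 + 155178\right) 454030 = \left(-343066\right) 454030 = -155762255980$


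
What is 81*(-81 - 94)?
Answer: -14175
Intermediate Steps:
81*(-81 - 94) = 81*(-175) = -14175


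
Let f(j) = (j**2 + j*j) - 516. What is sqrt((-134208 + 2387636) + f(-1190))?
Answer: 2*sqrt(1271278) ≈ 2255.0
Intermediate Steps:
f(j) = -516 + 2*j**2 (f(j) = (j**2 + j**2) - 516 = 2*j**2 - 516 = -516 + 2*j**2)
sqrt((-134208 + 2387636) + f(-1190)) = sqrt((-134208 + 2387636) + (-516 + 2*(-1190)**2)) = sqrt(2253428 + (-516 + 2*1416100)) = sqrt(2253428 + (-516 + 2832200)) = sqrt(2253428 + 2831684) = sqrt(5085112) = 2*sqrt(1271278)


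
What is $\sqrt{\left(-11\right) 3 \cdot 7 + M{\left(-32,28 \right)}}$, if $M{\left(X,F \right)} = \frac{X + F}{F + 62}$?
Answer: $\frac{i \sqrt{51985}}{15} \approx 15.2 i$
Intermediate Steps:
$M{\left(X,F \right)} = \frac{F + X}{62 + F}$
$\sqrt{\left(-11\right) 3 \cdot 7 + M{\left(-32,28 \right)}} = \sqrt{\left(-11\right) 3 \cdot 7 + \frac{28 - 32}{62 + 28}} = \sqrt{\left(-33\right) 7 + \frac{1}{90} \left(-4\right)} = \sqrt{-231 + \frac{1}{90} \left(-4\right)} = \sqrt{-231 - \frac{2}{45}} = \sqrt{- \frac{10397}{45}} = \frac{i \sqrt{51985}}{15}$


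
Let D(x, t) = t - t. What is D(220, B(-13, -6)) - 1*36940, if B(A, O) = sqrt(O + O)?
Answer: -36940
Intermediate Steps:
B(A, O) = sqrt(2)*sqrt(O) (B(A, O) = sqrt(2*O) = sqrt(2)*sqrt(O))
D(x, t) = 0
D(220, B(-13, -6)) - 1*36940 = 0 - 1*36940 = 0 - 36940 = -36940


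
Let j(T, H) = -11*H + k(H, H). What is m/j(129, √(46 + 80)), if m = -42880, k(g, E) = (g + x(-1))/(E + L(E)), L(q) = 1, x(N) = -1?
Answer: 5445760/1911169 + 177137280*√14/1911169 ≈ 349.65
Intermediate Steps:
k(g, E) = (-1 + g)/(1 + E) (k(g, E) = (g - 1)/(E + 1) = (-1 + g)/(1 + E))
j(T, H) = -11*H + (-1 + H)/(1 + H)
m/j(129, √(46 + 80)) = -42880*(1 + √(46 + 80))/(-1 + √(46 + 80) - 11*√(46 + 80)*(1 + √(46 + 80))) = -42880*(1 + √126)/(-1 + √126 - 11*√126*(1 + √126)) = -42880*(1 + 3*√14)/(-1 + 3*√14 - 11*3*√14*(1 + 3*√14)) = -42880*(1 + 3*√14)/(-1 + 3*√14 - 33*√14*(1 + 3*√14))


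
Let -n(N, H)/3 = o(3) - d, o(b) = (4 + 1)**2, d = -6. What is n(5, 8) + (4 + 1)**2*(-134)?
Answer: -3443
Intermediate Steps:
o(b) = 25 (o(b) = 5**2 = 25)
n(N, H) = -93 (n(N, H) = -3*(25 - 1*(-6)) = -3*(25 + 6) = -3*31 = -93)
n(5, 8) + (4 + 1)**2*(-134) = -93 + (4 + 1)**2*(-134) = -93 + 5**2*(-134) = -93 + 25*(-134) = -93 - 3350 = -3443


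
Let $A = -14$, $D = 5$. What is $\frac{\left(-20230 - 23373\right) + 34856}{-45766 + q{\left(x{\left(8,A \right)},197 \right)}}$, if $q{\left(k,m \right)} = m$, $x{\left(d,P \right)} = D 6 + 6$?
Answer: $\frac{8747}{45569} \approx 0.19195$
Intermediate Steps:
$x{\left(d,P \right)} = 36$ ($x{\left(d,P \right)} = 5 \cdot 6 + 6 = 30 + 6 = 36$)
$\frac{\left(-20230 - 23373\right) + 34856}{-45766 + q{\left(x{\left(8,A \right)},197 \right)}} = \frac{\left(-20230 - 23373\right) + 34856}{-45766 + 197} = \frac{\left(-20230 - 23373\right) + 34856}{-45569} = \left(-43603 + 34856\right) \left(- \frac{1}{45569}\right) = \left(-8747\right) \left(- \frac{1}{45569}\right) = \frac{8747}{45569}$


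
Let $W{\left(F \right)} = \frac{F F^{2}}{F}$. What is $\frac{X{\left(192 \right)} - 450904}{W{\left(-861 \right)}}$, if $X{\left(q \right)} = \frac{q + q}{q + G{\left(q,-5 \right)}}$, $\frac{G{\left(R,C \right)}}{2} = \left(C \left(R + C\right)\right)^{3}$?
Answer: $- \frac{7521817457192}{12366448820991} \approx -0.60824$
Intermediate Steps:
$G{\left(R,C \right)} = 2 C^{3} \left(C + R\right)^{3}$ ($G{\left(R,C \right)} = 2 \left(C \left(R + C\right)\right)^{3} = 2 \left(C \left(C + R\right)\right)^{3} = 2 C^{3} \left(C + R\right)^{3}$)
$X{\left(q \right)} = \frac{2 q}{q - 250 \left(-5 + q\right)^{3}}$ ($X{\left(q \right)} = \frac{q + q}{q + 2 \left(-5\right)^{3} \left(-5 + q\right)^{3}} = \frac{2 q}{q + 2 \left(-125\right) \left(-5 + q\right)^{3}} = \frac{2 q}{q - 250 \left(-5 + q\right)^{3}}$)
$W{\left(F \right)} = F^{2}$ ($W{\left(F \right)} = \frac{F^{3}}{F} = F^{2}$)
$\frac{X{\left(192 \right)} - 450904}{W{\left(-861 \right)}} = \frac{2 \cdot 192 \frac{1}{192 - 250 \left(-5 + 192\right)^{3}} - 450904}{\left(-861\right)^{2}} = \frac{2 \cdot 192 \frac{1}{192 - 250 \cdot 187^{3}} - 450904}{741321} = \left(2 \cdot 192 \frac{1}{192 - 1634800750} - 450904\right) \frac{1}{741321} = \left(2 \cdot 192 \frac{1}{-1634800558} - 450904\right) \frac{1}{741321} = \left(2 \cdot 192 \left(- \frac{1}{1634800558}\right) - 450904\right) \frac{1}{741321} = \left(- \frac{192}{817400279} - 450904\right) \frac{1}{741321} = \left(- \frac{368569055402408}{817400279}\right) \frac{1}{741321} = - \frac{7521817457192}{12366448820991}$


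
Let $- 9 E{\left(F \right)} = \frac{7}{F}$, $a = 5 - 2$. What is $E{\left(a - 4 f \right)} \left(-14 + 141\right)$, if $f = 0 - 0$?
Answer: $- \frac{889}{27} \approx -32.926$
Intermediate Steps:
$a = 3$
$f = 0$ ($f = 0 + 0 = 0$)
$E{\left(F \right)} = - \frac{7}{9 F}$ ($E{\left(F \right)} = - \frac{7 \frac{1}{F}}{9} = - \frac{7}{9 F}$)
$E{\left(a - 4 f \right)} \left(-14 + 141\right) = - \frac{7}{9 \left(3 - 0\right)} \left(-14 + 141\right) = - \frac{7}{9 \left(3 + 0\right)} 127 = - \frac{7}{9 \cdot 3} \cdot 127 = \left(- \frac{7}{9}\right) \frac{1}{3} \cdot 127 = \left(- \frac{7}{27}\right) 127 = - \frac{889}{27}$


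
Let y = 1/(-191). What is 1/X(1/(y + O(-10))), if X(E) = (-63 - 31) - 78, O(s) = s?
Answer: -1/172 ≈ -0.0058140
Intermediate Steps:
y = -1/191 ≈ -0.0052356
X(E) = -172 (X(E) = -94 - 78 = -172)
1/X(1/(y + O(-10))) = 1/(-172) = -1/172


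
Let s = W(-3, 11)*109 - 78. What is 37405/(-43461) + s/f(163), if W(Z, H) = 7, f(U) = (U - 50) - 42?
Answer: 27115030/3085731 ≈ 8.7872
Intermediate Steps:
f(U) = -92 + U (f(U) = (-50 + U) - 42 = -92 + U)
s = 685 (s = 7*109 - 78 = 763 - 78 = 685)
37405/(-43461) + s/f(163) = 37405/(-43461) + 685/(-92 + 163) = 37405*(-1/43461) + 685/71 = -37405/43461 + 685*(1/71) = -37405/43461 + 685/71 = 27115030/3085731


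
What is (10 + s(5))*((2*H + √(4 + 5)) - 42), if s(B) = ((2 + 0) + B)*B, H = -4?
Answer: -2115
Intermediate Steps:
s(B) = B*(2 + B) (s(B) = (2 + B)*B = B*(2 + B))
(10 + s(5))*((2*H + √(4 + 5)) - 42) = (10 + 5*(2 + 5))*((2*(-4) + √(4 + 5)) - 42) = (10 + 5*7)*((-8 + √9) - 42) = (10 + 35)*((-8 + 3) - 42) = 45*(-5 - 42) = 45*(-47) = -2115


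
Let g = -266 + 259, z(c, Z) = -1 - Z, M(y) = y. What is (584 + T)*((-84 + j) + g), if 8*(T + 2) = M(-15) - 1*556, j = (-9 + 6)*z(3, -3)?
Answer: -396245/8 ≈ -49531.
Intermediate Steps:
g = -7
j = -6 (j = (-9 + 6)*(-1 - 1*(-3)) = -3*(-1 + 3) = -3*2 = -6)
T = -587/8 (T = -2 + (-15 - 1*556)/8 = -2 + (-15 - 556)/8 = -2 + (⅛)*(-571) = -2 - 571/8 = -587/8 ≈ -73.375)
(584 + T)*((-84 + j) + g) = (584 - 587/8)*((-84 - 6) - 7) = 4085*(-90 - 7)/8 = (4085/8)*(-97) = -396245/8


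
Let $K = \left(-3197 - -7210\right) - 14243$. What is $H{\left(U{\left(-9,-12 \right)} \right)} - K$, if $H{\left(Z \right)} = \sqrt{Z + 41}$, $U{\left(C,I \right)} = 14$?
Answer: $10230 + \sqrt{55} \approx 10237.0$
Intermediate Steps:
$H{\left(Z \right)} = \sqrt{41 + Z}$
$K = -10230$ ($K = \left(-3197 + 7210\right) - 14243 = 4013 - 14243 = -10230$)
$H{\left(U{\left(-9,-12 \right)} \right)} - K = \sqrt{41 + 14} - -10230 = \sqrt{55} + 10230 = 10230 + \sqrt{55}$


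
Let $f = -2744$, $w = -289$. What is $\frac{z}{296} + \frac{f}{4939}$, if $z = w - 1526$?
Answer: $- \frac{9776509}{1461944} \approx -6.6873$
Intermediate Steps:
$z = -1815$ ($z = -289 - 1526 = -1815$)
$\frac{z}{296} + \frac{f}{4939} = - \frac{1815}{296} - \frac{2744}{4939} = - \frac{9776509}{1461944}$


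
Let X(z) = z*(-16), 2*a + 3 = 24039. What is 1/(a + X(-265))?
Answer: 1/16258 ≈ 6.1508e-5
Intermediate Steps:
a = 12018 (a = -3/2 + (½)*24039 = -3/2 + 24039/2 = 12018)
X(z) = -16*z
1/(a + X(-265)) = 1/(12018 - 16*(-265)) = 1/(12018 + 4240) = 1/16258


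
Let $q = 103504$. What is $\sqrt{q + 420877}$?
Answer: $\sqrt{524381} \approx 724.14$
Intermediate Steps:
$\sqrt{q + 420877} = \sqrt{103504 + 420877} = \sqrt{524381}$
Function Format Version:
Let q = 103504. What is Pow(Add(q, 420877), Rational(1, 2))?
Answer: Pow(524381, Rational(1, 2)) ≈ 724.14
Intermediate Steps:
Pow(Add(q, 420877), Rational(1, 2)) = Pow(Add(103504, 420877), Rational(1, 2)) = Pow(524381, Rational(1, 2))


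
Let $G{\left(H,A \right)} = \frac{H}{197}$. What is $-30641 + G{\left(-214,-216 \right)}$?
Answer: $- \frac{6036491}{197} \approx -30642.0$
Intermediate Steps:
$G{\left(H,A \right)} = \frac{H}{197}$ ($G{\left(H,A \right)} = H \frac{1}{197} = \frac{H}{197}$)
$-30641 + G{\left(-214,-216 \right)} = -30641 + \frac{1}{197} \left(-214\right) = -30641 - \frac{214}{197} = - \frac{6036491}{197}$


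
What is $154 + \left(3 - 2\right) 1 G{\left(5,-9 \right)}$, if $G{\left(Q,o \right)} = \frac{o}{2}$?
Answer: $\frac{299}{2} \approx 149.5$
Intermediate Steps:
$G{\left(Q,o \right)} = \frac{o}{2}$ ($G{\left(Q,o \right)} = o \frac{1}{2} = \frac{o}{2}$)
$154 + \left(3 - 2\right) 1 G{\left(5,-9 \right)} = 154 + \left(3 - 2\right) 1 \cdot \frac{1}{2} \left(-9\right) = 154 + 1 \cdot 1 \left(- \frac{9}{2}\right) = 154 + 1 \left(- \frac{9}{2}\right) = 154 - \frac{9}{2} = \frac{299}{2}$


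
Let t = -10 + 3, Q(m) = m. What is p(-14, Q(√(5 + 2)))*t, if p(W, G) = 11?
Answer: -77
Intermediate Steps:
t = -7
p(-14, Q(√(5 + 2)))*t = 11*(-7) = -77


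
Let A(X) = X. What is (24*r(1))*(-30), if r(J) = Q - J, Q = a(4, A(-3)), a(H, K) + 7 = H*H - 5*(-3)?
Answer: -16560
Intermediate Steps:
a(H, K) = 8 + H² (a(H, K) = -7 + (H*H - 5*(-3)) = -7 + (H² + 15) = -7 + (15 + H²) = 8 + H²)
Q = 24 (Q = 8 + 4² = 8 + 16 = 24)
r(J) = 24 - J
(24*r(1))*(-30) = (24*(24 - 1*1))*(-30) = (24*(24 - 1))*(-30) = (24*23)*(-30) = 552*(-30) = -16560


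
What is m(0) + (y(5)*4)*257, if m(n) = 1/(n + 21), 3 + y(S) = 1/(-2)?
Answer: -75557/21 ≈ -3598.0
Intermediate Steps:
y(S) = -7/2 (y(S) = -3 + 1/(-2) = -3 - ½ = -7/2)
m(n) = 1/(21 + n)
m(0) + (y(5)*4)*257 = 1/(21 + 0) - 7/2*4*257 = 1/21 - 14*257 = 1/21 - 3598 = -75557/21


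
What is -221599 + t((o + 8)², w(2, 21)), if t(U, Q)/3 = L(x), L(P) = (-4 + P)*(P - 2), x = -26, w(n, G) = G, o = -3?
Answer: -219079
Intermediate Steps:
L(P) = (-4 + P)*(-2 + P)
t(U, Q) = 2520 (t(U, Q) = 3*(8 + (-26)² - 6*(-26)) = 3*(8 + 676 + 156) = 3*840 = 2520)
-221599 + t((o + 8)², w(2, 21)) = -221599 + 2520 = -219079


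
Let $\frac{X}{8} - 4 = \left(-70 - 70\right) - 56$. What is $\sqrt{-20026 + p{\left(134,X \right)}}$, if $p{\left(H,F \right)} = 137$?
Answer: $i \sqrt{19889} \approx 141.03 i$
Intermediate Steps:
$X = -1536$ ($X = 32 + 8 \left(\left(-70 - 70\right) - 56\right) = 32 + 8 \left(-140 - 56\right) = 32 + 8 \left(-196\right) = 32 - 1568 = -1536$)
$\sqrt{-20026 + p{\left(134,X \right)}} = \sqrt{-20026 + 137} = \sqrt{-19889} = i \sqrt{19889}$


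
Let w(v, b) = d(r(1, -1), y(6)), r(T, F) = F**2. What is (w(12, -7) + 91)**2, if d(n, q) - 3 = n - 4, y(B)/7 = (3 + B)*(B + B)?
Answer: 8281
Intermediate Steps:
y(B) = 14*B*(3 + B) (y(B) = 7*((3 + B)*(B + B)) = 7*((3 + B)*(2*B)) = 7*(2*B*(3 + B)) = 14*B*(3 + B))
d(n, q) = -1 + n (d(n, q) = 3 + (n - 4) = 3 + (-4 + n) = -1 + n)
w(v, b) = 0 (w(v, b) = -1 + (-1)**2 = -1 + 1 = 0)
(w(12, -7) + 91)**2 = (0 + 91)**2 = 91**2 = 8281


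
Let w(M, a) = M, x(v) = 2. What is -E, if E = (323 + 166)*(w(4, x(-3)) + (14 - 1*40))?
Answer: 10758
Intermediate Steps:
E = -10758 (E = (323 + 166)*(4 + (14 - 1*40)) = 489*(4 + (14 - 40)) = 489*(4 - 26) = 489*(-22) = -10758)
-E = -1*(-10758) = 10758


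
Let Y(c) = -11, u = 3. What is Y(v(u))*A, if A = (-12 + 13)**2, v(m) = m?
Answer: -11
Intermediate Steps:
A = 1 (A = 1**2 = 1)
Y(v(u))*A = -11*1 = -11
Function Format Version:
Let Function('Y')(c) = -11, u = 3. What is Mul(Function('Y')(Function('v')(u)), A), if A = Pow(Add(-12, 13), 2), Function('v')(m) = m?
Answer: -11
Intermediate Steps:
A = 1 (A = Pow(1, 2) = 1)
Mul(Function('Y')(Function('v')(u)), A) = Mul(-11, 1) = -11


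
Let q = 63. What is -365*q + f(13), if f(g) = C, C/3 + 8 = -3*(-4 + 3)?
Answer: -23010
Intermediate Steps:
C = -15 (C = -24 + 3*(-3*(-4 + 3)) = -24 + 3*(-3*(-1)) = -24 + 3*3 = -24 + 9 = -15)
f(g) = -15
-365*q + f(13) = -365*63 - 15 = -22995 - 15 = -23010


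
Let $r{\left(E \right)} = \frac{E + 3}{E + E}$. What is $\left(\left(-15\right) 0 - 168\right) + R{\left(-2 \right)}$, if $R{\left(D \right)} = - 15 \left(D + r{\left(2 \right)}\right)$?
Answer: $- \frac{627}{4} \approx -156.75$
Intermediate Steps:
$r{\left(E \right)} = \frac{3 + E}{2 E}$
$R{\left(D \right)} = - \frac{75}{4} - 15 D$ ($R{\left(D \right)} = - 15 \left(D + \frac{3 + 2}{2 \cdot 2}\right) = - 15 \left(D + \frac{1}{2} \cdot \frac{1}{2} \cdot 5\right) = - 15 \left(D + \frac{5}{4}\right) = - 15 \left(\frac{5}{4} + D\right) = - \frac{75}{4} - 15 D$)
$\left(\left(-15\right) 0 - 168\right) + R{\left(-2 \right)} = \left(\left(-15\right) 0 - 168\right) - - \frac{45}{4} = \left(0 - 168\right) + \left(- \frac{75}{4} + 30\right) = -168 + \frac{45}{4} = - \frac{627}{4}$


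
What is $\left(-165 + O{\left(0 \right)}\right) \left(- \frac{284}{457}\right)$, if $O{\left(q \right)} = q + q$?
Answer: $\frac{46860}{457} \approx 102.54$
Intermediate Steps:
$O{\left(q \right)} = 2 q$
$\left(-165 + O{\left(0 \right)}\right) \left(- \frac{284}{457}\right) = \left(-165 + 2 \cdot 0\right) \left(- \frac{284}{457}\right) = \left(-165 + 0\right) \left(\left(-284\right) \frac{1}{457}\right) = \left(-165\right) \left(- \frac{284}{457}\right) = \frac{46860}{457}$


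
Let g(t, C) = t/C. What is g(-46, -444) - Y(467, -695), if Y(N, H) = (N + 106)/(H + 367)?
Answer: 67375/36408 ≈ 1.8506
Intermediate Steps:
Y(N, H) = (106 + N)/(367 + H)
g(-46, -444) - Y(467, -695) = -46/(-444) - (106 + 467)/(367 - 695) = -46*(-1/444) - 573/(-328) = 23/222 - (-1)*573/328 = 23/222 - 1*(-573/328) = 23/222 + 573/328 = 67375/36408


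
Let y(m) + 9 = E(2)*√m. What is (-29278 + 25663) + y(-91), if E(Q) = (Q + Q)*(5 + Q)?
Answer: -3624 + 28*I*√91 ≈ -3624.0 + 267.1*I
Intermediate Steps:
E(Q) = 2*Q*(5 + Q) (E(Q) = (2*Q)*(5 + Q) = 2*Q*(5 + Q))
y(m) = -9 + 28*√m (y(m) = -9 + (2*2*(5 + 2))*√m = -9 + (2*2*7)*√m = -9 + 28*√m)
(-29278 + 25663) + y(-91) = (-29278 + 25663) + (-9 + 28*√(-91)) = -3615 + (-9 + 28*(I*√91)) = -3615 + (-9 + 28*I*√91) = -3624 + 28*I*√91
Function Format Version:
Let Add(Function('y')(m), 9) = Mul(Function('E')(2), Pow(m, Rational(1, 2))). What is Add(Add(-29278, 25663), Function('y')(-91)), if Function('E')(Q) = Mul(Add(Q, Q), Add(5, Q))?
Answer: Add(-3624, Mul(28, I, Pow(91, Rational(1, 2)))) ≈ Add(-3624.0, Mul(267.10, I))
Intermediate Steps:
Function('E')(Q) = Mul(2, Q, Add(5, Q)) (Function('E')(Q) = Mul(Mul(2, Q), Add(5, Q)) = Mul(2, Q, Add(5, Q)))
Function('y')(m) = Add(-9, Mul(28, Pow(m, Rational(1, 2)))) (Function('y')(m) = Add(-9, Mul(Mul(2, 2, Add(5, 2)), Pow(m, Rational(1, 2)))) = Add(-9, Mul(Mul(2, 2, 7), Pow(m, Rational(1, 2)))) = Add(-9, Mul(28, Pow(m, Rational(1, 2)))))
Add(Add(-29278, 25663), Function('y')(-91)) = Add(Add(-29278, 25663), Add(-9, Mul(28, Pow(-91, Rational(1, 2))))) = Add(-3615, Add(-9, Mul(28, Mul(I, Pow(91, Rational(1, 2)))))) = Add(-3615, Add(-9, Mul(28, I, Pow(91, Rational(1, 2))))) = Add(-3624, Mul(28, I, Pow(91, Rational(1, 2))))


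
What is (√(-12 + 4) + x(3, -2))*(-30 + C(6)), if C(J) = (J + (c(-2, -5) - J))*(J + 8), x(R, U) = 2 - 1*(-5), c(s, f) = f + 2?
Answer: -504 - 144*I*√2 ≈ -504.0 - 203.65*I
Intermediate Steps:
c(s, f) = 2 + f
x(R, U) = 7 (x(R, U) = 2 + 5 = 7)
C(J) = -24 - 3*J (C(J) = (J + ((2 - 5) - J))*(J + 8) = (J + (-3 - J))*(8 + J) = -3*(8 + J) = -24 - 3*J)
(√(-12 + 4) + x(3, -2))*(-30 + C(6)) = (√(-12 + 4) + 7)*(-30 + (-24 - 3*6)) = (√(-8) + 7)*(-30 + (-24 - 18)) = (2*I*√2 + 7)*(-30 - 42) = (7 + 2*I*√2)*(-72) = -504 - 144*I*√2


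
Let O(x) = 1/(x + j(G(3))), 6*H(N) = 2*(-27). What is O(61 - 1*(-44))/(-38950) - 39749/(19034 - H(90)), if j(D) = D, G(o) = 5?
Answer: -170304609543/81589733500 ≈ -2.0873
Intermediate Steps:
H(N) = -9 (H(N) = (2*(-27))/6 = (⅙)*(-54) = -9)
O(x) = 1/(5 + x) (O(x) = 1/(x + 5) = 1/(5 + x))
O(61 - 1*(-44))/(-38950) - 39749/(19034 - H(90)) = 1/((5 + (61 - 1*(-44)))*(-38950)) - 39749/(19034 - 1*(-9)) = -1/38950/(5 + (61 + 44)) - 39749/(19034 + 9) = -1/38950/(5 + 105) - 39749/19043 = -1/38950/110 - 39749*1/19043 = (1/110)*(-1/38950) - 39749/19043 = -1/4284500 - 39749/19043 = -170304609543/81589733500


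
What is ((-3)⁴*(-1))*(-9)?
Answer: 729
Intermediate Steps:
((-3)⁴*(-1))*(-9) = (81*(-1))*(-9) = -81*(-9) = 729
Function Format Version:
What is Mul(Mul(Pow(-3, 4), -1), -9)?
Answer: 729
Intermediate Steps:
Mul(Mul(Pow(-3, 4), -1), -9) = Mul(Mul(81, -1), -9) = Mul(-81, -9) = 729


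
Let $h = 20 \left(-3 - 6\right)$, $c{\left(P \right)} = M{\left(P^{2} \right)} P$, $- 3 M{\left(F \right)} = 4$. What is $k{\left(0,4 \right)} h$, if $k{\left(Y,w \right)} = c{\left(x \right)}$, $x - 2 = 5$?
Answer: $1680$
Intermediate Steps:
$M{\left(F \right)} = - \frac{4}{3}$ ($M{\left(F \right)} = \left(- \frac{1}{3}\right) 4 = - \frac{4}{3}$)
$x = 7$ ($x = 2 + 5 = 7$)
$c{\left(P \right)} = - \frac{4 P}{3}$
$k{\left(Y,w \right)} = - \frac{28}{3}$ ($k{\left(Y,w \right)} = \left(- \frac{4}{3}\right) 7 = - \frac{28}{3}$)
$h = -180$ ($h = 20 \left(-9\right) = -180$)
$k{\left(0,4 \right)} h = \left(- \frac{28}{3}\right) \left(-180\right) = 1680$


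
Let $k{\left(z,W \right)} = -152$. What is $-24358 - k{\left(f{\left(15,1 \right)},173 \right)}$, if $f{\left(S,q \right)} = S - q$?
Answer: $-24206$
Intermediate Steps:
$-24358 - k{\left(f{\left(15,1 \right)},173 \right)} = -24358 - -152 = -24358 + 152 = -24206$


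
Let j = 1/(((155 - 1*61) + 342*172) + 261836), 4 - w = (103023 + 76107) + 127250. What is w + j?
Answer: -98271327503/320754 ≈ -3.0638e+5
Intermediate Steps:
w = -306376 (w = 4 - ((103023 + 76107) + 127250) = 4 - (179130 + 127250) = 4 - 1*306380 = 4 - 306380 = -306376)
j = 1/320754 (j = 1/(((155 - 61) + 58824) + 261836) = 1/((94 + 58824) + 261836) = 1/(58918 + 261836) = 1/320754 ≈ 3.1177e-6)
w + j = -306376 + 1/320754 = -98271327503/320754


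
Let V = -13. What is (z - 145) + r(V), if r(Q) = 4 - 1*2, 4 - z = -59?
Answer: -80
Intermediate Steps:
z = 63 (z = 4 - 1*(-59) = 4 + 59 = 63)
r(Q) = 2 (r(Q) = 4 - 2 = 2)
(z - 145) + r(V) = (63 - 145) + 2 = -82 + 2 = -80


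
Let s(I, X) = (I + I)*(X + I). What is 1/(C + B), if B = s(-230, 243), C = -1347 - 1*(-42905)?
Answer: 1/35578 ≈ 2.8107e-5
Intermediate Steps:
s(I, X) = 2*I*(I + X) (s(I, X) = (2*I)*(I + X) = 2*I*(I + X))
C = 41558 (C = -1347 + 42905 = 41558)
B = -5980 (B = 2*(-230)*(-230 + 243) = 2*(-230)*13 = -5980)
1/(C + B) = 1/(41558 - 5980) = 1/35578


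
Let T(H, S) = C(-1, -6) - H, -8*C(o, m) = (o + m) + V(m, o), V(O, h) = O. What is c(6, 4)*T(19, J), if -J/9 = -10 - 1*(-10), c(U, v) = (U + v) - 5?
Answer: -695/8 ≈ -86.875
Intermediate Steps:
C(o, m) = -m/4 - o/8 (C(o, m) = -((o + m) + m)/8 = -((m + o) + m)/8 = -(o + 2*m)/8 = -m/4 - o/8)
c(U, v) = -5 + U + v
J = 0 (J = -9*(-10 - 1*(-10)) = -9*(-10 + 10) = -9*0 = 0)
T(H, S) = 13/8 - H (T(H, S) = (-¼*(-6) - ⅛*(-1)) - H = (3/2 + ⅛) - H = 13/8 - H)
c(6, 4)*T(19, J) = (-5 + 6 + 4)*(13/8 - 1*19) = 5*(13/8 - 19) = 5*(-139/8) = -695/8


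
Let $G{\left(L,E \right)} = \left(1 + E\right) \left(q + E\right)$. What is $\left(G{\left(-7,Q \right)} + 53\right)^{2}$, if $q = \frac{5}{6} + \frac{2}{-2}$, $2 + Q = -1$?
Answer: $\frac{31684}{9} \approx 3520.4$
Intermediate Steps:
$Q = -3$ ($Q = -2 - 1 = -3$)
$q = - \frac{1}{6}$ ($q = 5 \cdot \frac{1}{6} + 2 \left(- \frac{1}{2}\right) = \frac{5}{6} - 1 = - \frac{1}{6} \approx -0.16667$)
$G{\left(L,E \right)} = \left(1 + E\right) \left(- \frac{1}{6} + E\right)$
$\left(G{\left(-7,Q \right)} + 53\right)^{2} = \left(\left(- \frac{1}{6} + \left(-3\right)^{2} + \frac{5}{6} \left(-3\right)\right) + 53\right)^{2} = \left(\left(- \frac{1}{6} + 9 - \frac{5}{2}\right) + 53\right)^{2} = \left(\frac{19}{3} + 53\right)^{2} = \left(\frac{178}{3}\right)^{2} = \frac{31684}{9}$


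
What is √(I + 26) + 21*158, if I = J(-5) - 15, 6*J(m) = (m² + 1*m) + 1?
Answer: 3318 + √58/2 ≈ 3321.8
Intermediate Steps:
J(m) = ⅙ + m/6 + m²/6 (J(m) = ((m² + 1*m) + 1)/6 = ((m² + m) + 1)/6 = ((m + m²) + 1)/6 = (1 + m + m²)/6 = ⅙ + m/6 + m²/6)
I = -23/2 (I = (⅙ + (⅙)*(-5) + (⅙)*(-5)²) - 15 = (⅙ - ⅚ + (⅙)*25) - 15 = (⅙ - ⅚ + 25/6) - 15 = 7/2 - 15 = -23/2 ≈ -11.500)
√(I + 26) + 21*158 = √(-23/2 + 26) + 21*158 = √(29/2) + 3318 = √58/2 + 3318 = 3318 + √58/2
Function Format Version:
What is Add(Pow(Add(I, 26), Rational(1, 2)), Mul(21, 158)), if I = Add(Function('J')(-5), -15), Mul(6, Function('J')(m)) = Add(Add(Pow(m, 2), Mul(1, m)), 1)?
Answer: Add(3318, Mul(Rational(1, 2), Pow(58, Rational(1, 2)))) ≈ 3321.8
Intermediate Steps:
Function('J')(m) = Add(Rational(1, 6), Mul(Rational(1, 6), m), Mul(Rational(1, 6), Pow(m, 2))) (Function('J')(m) = Mul(Rational(1, 6), Add(Add(Pow(m, 2), Mul(1, m)), 1)) = Mul(Rational(1, 6), Add(Add(Pow(m, 2), m), 1)) = Mul(Rational(1, 6), Add(Add(m, Pow(m, 2)), 1)) = Mul(Rational(1, 6), Add(1, m, Pow(m, 2))) = Add(Rational(1, 6), Mul(Rational(1, 6), m), Mul(Rational(1, 6), Pow(m, 2))))
I = Rational(-23, 2) (I = Add(Add(Rational(1, 6), Mul(Rational(1, 6), -5), Mul(Rational(1, 6), Pow(-5, 2))), -15) = Add(Add(Rational(1, 6), Rational(-5, 6), Mul(Rational(1, 6), 25)), -15) = Add(Add(Rational(1, 6), Rational(-5, 6), Rational(25, 6)), -15) = Add(Rational(7, 2), -15) = Rational(-23, 2) ≈ -11.500)
Add(Pow(Add(I, 26), Rational(1, 2)), Mul(21, 158)) = Add(Pow(Add(Rational(-23, 2), 26), Rational(1, 2)), Mul(21, 158)) = Add(Pow(Rational(29, 2), Rational(1, 2)), 3318) = Add(Mul(Rational(1, 2), Pow(58, Rational(1, 2))), 3318) = Add(3318, Mul(Rational(1, 2), Pow(58, Rational(1, 2))))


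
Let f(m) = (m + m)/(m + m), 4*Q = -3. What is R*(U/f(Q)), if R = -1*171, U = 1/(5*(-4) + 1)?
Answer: 9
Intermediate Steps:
U = -1/19 (U = 1/(-20 + 1) = 1/(-19) = -1/19 ≈ -0.052632)
Q = -¾ (Q = (¼)*(-3) = -¾ ≈ -0.75000)
R = -171
f(m) = 1 (f(m) = (2*m)/((2*m)) = (2*m)*(1/(2*m)) = 1)
R*(U/f(Q)) = -(-9)/1 = -(-9) = -171*(-1/19) = 9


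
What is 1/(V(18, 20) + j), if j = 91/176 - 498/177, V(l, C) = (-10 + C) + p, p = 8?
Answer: 10384/163065 ≈ 0.063680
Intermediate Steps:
V(l, C) = -2 + C (V(l, C) = (-10 + C) + 8 = -2 + C)
j = -23847/10384 (j = 91*(1/176) - 498*1/177 = 91/176 - 166/59 = -23847/10384 ≈ -2.2965)
1/(V(18, 20) + j) = 1/((-2 + 20) - 23847/10384) = 1/(18 - 23847/10384) = 1/(163065/10384) = 10384/163065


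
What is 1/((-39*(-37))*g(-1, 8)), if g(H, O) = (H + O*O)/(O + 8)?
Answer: 16/90909 ≈ 0.00017600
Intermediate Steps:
g(H, O) = (H + O**2)/(8 + O)
1/((-39*(-37))*g(-1, 8)) = 1/((-39*(-37))*((-1 + 8**2)/(8 + 8))) = 1/(1443*((-1 + 64)/16)) = 1/(1443*((1/16)*63)) = 1/(1443*(63/16)) = 1/(90909/16) = 16/90909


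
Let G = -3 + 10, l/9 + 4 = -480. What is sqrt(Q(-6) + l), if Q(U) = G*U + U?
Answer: 2*I*sqrt(1101) ≈ 66.363*I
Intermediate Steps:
l = -4356 (l = -36 + 9*(-480) = -36 - 4320 = -4356)
G = 7
Q(U) = 8*U (Q(U) = 7*U + U = 8*U)
sqrt(Q(-6) + l) = sqrt(8*(-6) - 4356) = sqrt(-48 - 4356) = sqrt(-4404) = 2*I*sqrt(1101)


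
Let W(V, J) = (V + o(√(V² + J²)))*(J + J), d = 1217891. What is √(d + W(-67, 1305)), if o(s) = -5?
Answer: √1029971 ≈ 1014.9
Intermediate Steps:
W(V, J) = 2*J*(-5 + V) (W(V, J) = (V - 5)*(J + J) = (-5 + V)*(2*J) = 2*J*(-5 + V))
√(d + W(-67, 1305)) = √(1217891 + 2*1305*(-5 - 67)) = √(1217891 + 2*1305*(-72)) = √(1217891 - 187920) = √1029971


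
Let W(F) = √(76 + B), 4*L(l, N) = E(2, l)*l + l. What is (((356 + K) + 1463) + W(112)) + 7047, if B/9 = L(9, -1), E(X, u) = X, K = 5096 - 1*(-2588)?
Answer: 16550 + √547/2 ≈ 16562.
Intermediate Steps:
K = 7684 (K = 5096 + 2588 = 7684)
L(l, N) = 3*l/4 (L(l, N) = (2*l + l)/4 = (3*l)/4 = 3*l/4)
B = 243/4 (B = 9*((¾)*9) = 9*(27/4) = 243/4 ≈ 60.750)
W(F) = √547/2 (W(F) = √(76 + 243/4) = √(547/4) = √547/2)
(((356 + K) + 1463) + W(112)) + 7047 = (((356 + 7684) + 1463) + √547/2) + 7047 = ((8040 + 1463) + √547/2) + 7047 = (9503 + √547/2) + 7047 = 16550 + √547/2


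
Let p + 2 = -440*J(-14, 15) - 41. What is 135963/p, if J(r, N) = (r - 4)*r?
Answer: -135963/110923 ≈ -1.2257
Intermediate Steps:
J(r, N) = r*(-4 + r) (J(r, N) = (-4 + r)*r = r*(-4 + r))
p = -110923 (p = -2 + (-(-6160)*(-4 - 14) - 41) = -2 + (-(-6160)*(-18) - 41) = -2 + (-440*252 - 41) = -2 + (-110880 - 41) = -2 - 110921 = -110923)
135963/p = 135963/(-110923) = 135963*(-1/110923) = -135963/110923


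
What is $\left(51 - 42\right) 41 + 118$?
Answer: $487$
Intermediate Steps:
$\left(51 - 42\right) 41 + 118 = 9 \cdot 41 + 118 = 369 + 118 = 487$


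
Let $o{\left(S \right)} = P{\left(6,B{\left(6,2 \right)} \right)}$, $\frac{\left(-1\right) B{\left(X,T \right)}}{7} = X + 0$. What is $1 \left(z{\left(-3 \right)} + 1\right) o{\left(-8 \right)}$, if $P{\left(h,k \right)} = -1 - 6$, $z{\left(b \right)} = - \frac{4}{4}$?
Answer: $0$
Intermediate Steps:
$z{\left(b \right)} = -1$ ($z{\left(b \right)} = \left(-4\right) \frac{1}{4} = -1$)
$B{\left(X,T \right)} = - 7 X$ ($B{\left(X,T \right)} = - 7 \left(X + 0\right) = - 7 X$)
$P{\left(h,k \right)} = -7$ ($P{\left(h,k \right)} = -1 - 6 = -7$)
$o{\left(S \right)} = -7$
$1 \left(z{\left(-3 \right)} + 1\right) o{\left(-8 \right)} = 1 \left(-1 + 1\right) \left(-7\right) = 1 \cdot 0 \left(-7\right) = 0 \left(-7\right) = 0$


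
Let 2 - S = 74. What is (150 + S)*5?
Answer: 390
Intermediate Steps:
S = -72 (S = 2 - 1*74 = 2 - 74 = -72)
(150 + S)*5 = (150 - 72)*5 = 78*5 = 390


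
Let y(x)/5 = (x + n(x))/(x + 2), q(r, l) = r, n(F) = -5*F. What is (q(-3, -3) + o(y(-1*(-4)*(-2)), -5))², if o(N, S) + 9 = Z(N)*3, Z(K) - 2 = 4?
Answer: 36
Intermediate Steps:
Z(K) = 6 (Z(K) = 2 + 4 = 6)
y(x) = -20*x/(2 + x) (y(x) = 5*((x - 5*x)/(x + 2)) = 5*((-4*x)/(2 + x)) = 5*(-4*x/(2 + x)) = -20*x/(2 + x))
o(N, S) = 9 (o(N, S) = -9 + 6*3 = -9 + 18 = 9)
(q(-3, -3) + o(y(-1*(-4)*(-2)), -5))² = (-3 + 9)² = 6² = 36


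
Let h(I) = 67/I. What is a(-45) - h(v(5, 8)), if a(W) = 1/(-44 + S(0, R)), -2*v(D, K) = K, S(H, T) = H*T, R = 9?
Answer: 184/11 ≈ 16.727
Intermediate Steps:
v(D, K) = -K/2
a(W) = -1/44 (a(W) = 1/(-44 + 0*9) = 1/(-44 + 0) = 1/(-44) = -1/44)
a(-45) - h(v(5, 8)) = -1/44 - 67/((-½*8)) = -1/44 - 67/(-4) = -1/44 - 67*(-1)/4 = -1/44 - 1*(-67/4) = -1/44 + 67/4 = 184/11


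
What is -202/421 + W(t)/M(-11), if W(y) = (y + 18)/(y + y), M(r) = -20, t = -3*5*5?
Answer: -209999/421000 ≈ -0.49881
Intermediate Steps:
t = -75 (t = -15*5 = -75)
W(y) = (18 + y)/(2*y) (W(y) = (18 + y)/((2*y)) = (18 + y)*(1/(2*y)) = (18 + y)/(2*y))
-202/421 + W(t)/M(-11) = -202/421 + ((1/2)*(18 - 75)/(-75))/(-20) = -202*1/421 + ((1/2)*(-1/75)*(-57))*(-1/20) = -202/421 + (19/50)*(-1/20) = -202/421 - 19/1000 = -209999/421000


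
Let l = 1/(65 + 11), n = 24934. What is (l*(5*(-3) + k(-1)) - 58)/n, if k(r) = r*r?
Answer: -2211/947492 ≈ -0.0023335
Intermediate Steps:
k(r) = r²
l = 1/76 ≈ 0.013158
(l*(5*(-3) + k(-1)) - 58)/n = ((5*(-3) + (-1)²)/76 - 58)/24934 = ((-15 + 1)/76 - 58)*(1/24934) = ((1/76)*(-14) - 58)*(1/24934) = (-7/38 - 58)*(1/24934) = -2211/38*1/24934 = -2211/947492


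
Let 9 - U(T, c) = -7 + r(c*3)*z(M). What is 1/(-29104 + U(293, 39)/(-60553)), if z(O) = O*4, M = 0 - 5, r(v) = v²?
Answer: -60553/1762608308 ≈ -3.4354e-5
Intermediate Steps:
M = -5
z(O) = 4*O
U(T, c) = 16 + 180*c² (U(T, c) = 9 - (-7 + (c*3)²*(4*(-5))) = 9 - (-7 + (3*c)²*(-20)) = 9 - (-7 + (9*c²)*(-20)) = 9 - (-7 - 180*c²) = 9 + (7 + 180*c²) = 16 + 180*c²)
1/(-29104 + U(293, 39)/(-60553)) = 1/(-29104 + (16 + 180*39²)/(-60553)) = 1/(-29104 + (16 + 180*1521)*(-1/60553)) = 1/(-29104 + (16 + 273780)*(-1/60553)) = 1/(-29104 + 273796*(-1/60553)) = 1/(-29104 - 273796/60553) = 1/(-1762608308/60553) = -60553/1762608308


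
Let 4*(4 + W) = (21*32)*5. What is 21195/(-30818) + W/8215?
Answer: -148353077/253169870 ≈ -0.58598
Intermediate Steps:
W = 836 (W = -4 + ((21*32)*5)/4 = -4 + (672*5)/4 = -4 + (1/4)*3360 = -4 + 840 = 836)
21195/(-30818) + W/8215 = 21195/(-30818) + 836/8215 = 21195*(-1/30818) + 836*(1/8215) = -21195/30818 + 836/8215 = -148353077/253169870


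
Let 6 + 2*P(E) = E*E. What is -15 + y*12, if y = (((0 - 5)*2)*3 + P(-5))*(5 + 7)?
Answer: -2967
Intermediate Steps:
P(E) = -3 + E²/2 (P(E) = -3 + (E*E)/2 = -3 + E²/2)
y = -246 (y = (((0 - 5)*2)*3 + (-3 + (½)*(-5)²))*(5 + 7) = (-5*2*3 + (-3 + (½)*25))*12 = (-10*3 + (-3 + 25/2))*12 = (-30 + 19/2)*12 = -41/2*12 = -246)
-15 + y*12 = -15 - 246*12 = -15 - 2952 = -2967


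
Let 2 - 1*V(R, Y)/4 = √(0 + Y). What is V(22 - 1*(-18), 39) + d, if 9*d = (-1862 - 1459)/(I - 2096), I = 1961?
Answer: 161/15 - 4*√39 ≈ -14.247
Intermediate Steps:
V(R, Y) = 8 - 4*√Y (V(R, Y) = 8 - 4*√(0 + Y) = 8 - 4*√Y)
d = 41/15 (d = ((-1862 - 1459)/(1961 - 2096))/9 = (-3321/(-135))/9 = (-3321*(-1/135))/9 = (⅑)*(123/5) = 41/15 ≈ 2.7333)
V(22 - 1*(-18), 39) + d = (8 - 4*√39) + 41/15 = 161/15 - 4*√39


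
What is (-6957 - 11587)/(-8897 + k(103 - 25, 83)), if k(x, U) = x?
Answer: 18544/8819 ≈ 2.1027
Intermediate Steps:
(-6957 - 11587)/(-8897 + k(103 - 25, 83)) = (-6957 - 11587)/(-8897 + (103 - 25)) = -18544/(-8897 + 78) = -18544/(-8819) = -18544*(-1/8819) = 18544/8819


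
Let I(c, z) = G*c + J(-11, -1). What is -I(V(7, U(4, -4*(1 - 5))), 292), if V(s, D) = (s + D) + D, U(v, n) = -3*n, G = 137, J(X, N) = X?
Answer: 12204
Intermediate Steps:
V(s, D) = s + 2*D (V(s, D) = (D + s) + D = s + 2*D)
I(c, z) = -11 + 137*c (I(c, z) = 137*c - 11 = -11 + 137*c)
-I(V(7, U(4, -4*(1 - 5))), 292) = -(-11 + 137*(7 + 2*(-(-12)*(1 - 5)))) = -(-11 + 137*(7 + 2*(-(-12)*(-4)))) = -(-11 + 137*(7 + 2*(-3*16))) = -(-11 + 137*(7 + 2*(-48))) = -(-11 + 137*(7 - 96)) = -(-11 + 137*(-89)) = -(-11 - 12193) = -1*(-12204) = 12204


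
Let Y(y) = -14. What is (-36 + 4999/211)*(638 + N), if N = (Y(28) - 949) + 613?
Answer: -747936/211 ≈ -3544.7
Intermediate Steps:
N = -350 (N = (-14 - 949) + 613 = -963 + 613 = -350)
(-36 + 4999/211)*(638 + N) = (-36 + 4999/211)*(638 - 350) = (-36 + 4999*(1/211))*288 = (-36 + 4999/211)*288 = -2597/211*288 = -747936/211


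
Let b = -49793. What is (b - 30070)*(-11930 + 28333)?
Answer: -1309992789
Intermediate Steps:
(b - 30070)*(-11930 + 28333) = (-49793 - 30070)*(-11930 + 28333) = -79863*16403 = -1309992789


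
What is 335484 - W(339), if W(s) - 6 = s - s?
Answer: 335478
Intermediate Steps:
W(s) = 6 (W(s) = 6 + (s - s) = 6 + 0 = 6)
335484 - W(339) = 335484 - 1*6 = 335484 - 6 = 335478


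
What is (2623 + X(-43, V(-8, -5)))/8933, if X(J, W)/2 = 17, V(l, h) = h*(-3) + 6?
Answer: 2657/8933 ≈ 0.29744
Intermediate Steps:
V(l, h) = 6 - 3*h (V(l, h) = -3*h + 6 = 6 - 3*h)
X(J, W) = 34 (X(J, W) = 2*17 = 34)
(2623 + X(-43, V(-8, -5)))/8933 = (2623 + 34)/8933 = 2657*(1/8933) = 2657/8933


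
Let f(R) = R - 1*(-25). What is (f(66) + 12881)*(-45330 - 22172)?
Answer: -875635944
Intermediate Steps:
f(R) = 25 + R (f(R) = R + 25 = 25 + R)
(f(66) + 12881)*(-45330 - 22172) = ((25 + 66) + 12881)*(-45330 - 22172) = (91 + 12881)*(-67502) = 12972*(-67502) = -875635944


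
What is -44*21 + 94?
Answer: -830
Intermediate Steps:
-44*21 + 94 = -924 + 94 = -830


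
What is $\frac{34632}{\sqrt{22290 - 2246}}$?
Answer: $\frac{17316 \sqrt{5011}}{5011} \approx 244.62$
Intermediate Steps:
$\frac{34632}{\sqrt{22290 - 2246}} = \frac{34632}{\sqrt{20044}} = \frac{34632}{2 \sqrt{5011}} = 34632 \frac{\sqrt{5011}}{10022} = \frac{17316 \sqrt{5011}}{5011}$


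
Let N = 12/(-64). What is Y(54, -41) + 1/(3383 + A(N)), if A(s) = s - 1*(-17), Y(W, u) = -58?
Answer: -3155010/54397 ≈ -58.000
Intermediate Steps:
N = -3/16 (N = 12*(-1/64) = -3/16 ≈ -0.18750)
A(s) = 17 + s (A(s) = s + 17 = 17 + s)
Y(54, -41) + 1/(3383 + A(N)) = -58 + 1/(3383 + (17 - 3/16)) = -58 + 1/(3383 + 269/16) = -58 + 1/(54397/16) = -58 + 16/54397 = -3155010/54397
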